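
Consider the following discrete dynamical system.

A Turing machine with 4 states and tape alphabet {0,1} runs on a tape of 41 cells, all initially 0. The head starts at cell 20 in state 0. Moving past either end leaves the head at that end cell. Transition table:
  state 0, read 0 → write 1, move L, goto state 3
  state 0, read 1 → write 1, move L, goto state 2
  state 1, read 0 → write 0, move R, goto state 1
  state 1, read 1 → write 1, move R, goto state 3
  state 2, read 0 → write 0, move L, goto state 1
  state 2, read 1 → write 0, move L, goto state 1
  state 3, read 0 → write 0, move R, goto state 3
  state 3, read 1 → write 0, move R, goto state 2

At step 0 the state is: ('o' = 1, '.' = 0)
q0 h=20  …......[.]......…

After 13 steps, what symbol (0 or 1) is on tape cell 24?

[0] q0 h=20  …......[.]......…
[1] q3 h=19  …......[.]o.....…
[2] q3 h=20  …......[o]......…
[3] q2 h=21  …......[.]......…
[4] q1 h=20  …......[.]......…
[5] q1 h=21  …......[.]......…
[6] q1 h=22  …......[.]......…
[7] q1 h=23  …......[.]......…
[8] q1 h=24  …......[.]......…
[9] q1 h=25  …......[.]......…
[10] q1 h=26  …......[.]......…
[11] q1 h=27  …......[.]......…
[12] q1 h=28  …......[.]......…
[13] q1 h=29  …......[.]......…

0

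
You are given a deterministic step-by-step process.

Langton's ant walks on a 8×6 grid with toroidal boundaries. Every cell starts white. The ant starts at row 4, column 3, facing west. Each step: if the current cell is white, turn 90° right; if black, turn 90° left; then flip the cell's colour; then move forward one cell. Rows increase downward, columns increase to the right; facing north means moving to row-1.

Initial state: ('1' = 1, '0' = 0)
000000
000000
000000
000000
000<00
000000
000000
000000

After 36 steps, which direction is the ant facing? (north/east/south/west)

east

[0] 000000
000000
000000
000000
000<00
000000
000000
000000
[1] 000000
000000
000000
000^00
000100
000000
000000
000000
[2] 000000
000000
000000
0001>0
000100
000000
000000
000000
[3] 000000
000000
000000
000110
0001v0
000000
000000
000000
[4] 000000
000000
000000
000110
000<10
000000
000000
000000
[5] 000000
000000
000000
000110
000010
000v00
000000
000000
[6] 000000
000000
000000
000110
000010
00<100
000000
000000
[7] 000000
000000
000000
000110
00^010
001100
000000
000000
[8] 000000
000000
000000
000110
001>10
001100
000000
000000
[9] 000000
000000
000000
000110
001110
001v00
000000
000000
[10] 000000
000000
000000
000110
001110
0010>0
000000
000000
[11] 000000
000000
000000
000110
001110
001010
0000v0
000000
[12] 000000
000000
000000
000110
001110
001010
000<10
000000
[13] 000000
000000
000000
000110
001110
001^10
000110
000000
[14] 000000
000000
000000
000110
001110
0011>0
000110
000000
[15] 000000
000000
000000
000110
0011^0
001100
000110
000000
[16] 000000
000000
000000
000110
001<00
001100
000110
000000
[17] 000000
000000
000000
000110
001000
001v00
000110
000000
[18] 000000
000000
000000
000110
001000
0010>0
000110
000000
[19] 000000
000000
000000
000110
001000
001010
0001v0
000000
[20] 000000
000000
000000
000110
001000
001010
00010>
000000
[21] 000000
000000
000000
000110
001000
001010
000101
00000v
[22] 000000
000000
000000
000110
001000
001010
000101
0000<1
[23] 000000
000000
000000
000110
001000
001010
0001^1
000011
[24] 000000
000000
000000
000110
001000
001010
00011>
000011
[25] 000000
000000
000000
000110
001000
00101^
000110
000011
[26] 000000
000000
000000
000110
001000
>01011
000110
000011
[27] 000000
000000
000000
000110
001000
101011
v00110
000011
[28] 000000
000000
000000
000110
001000
101011
10011<
000011
[29] 000000
000000
000000
000110
001000
10101^
100111
000011
[30] 000000
000000
000000
000110
001000
1010<0
100111
000011
[31] 000000
000000
000000
000110
001000
101000
1001v1
000011
[32] 000000
000000
000000
000110
001000
101000
10010>
000011
[33] 000000
000000
000000
000110
001000
10100^
100100
000011
[34] 000000
000000
000000
000110
001000
>01001
100100
000011
[35] 000000
000000
000000
000110
^01000
001001
100100
000011
[36] 000000
000000
000000
000110
1>1000
001001
100100
000011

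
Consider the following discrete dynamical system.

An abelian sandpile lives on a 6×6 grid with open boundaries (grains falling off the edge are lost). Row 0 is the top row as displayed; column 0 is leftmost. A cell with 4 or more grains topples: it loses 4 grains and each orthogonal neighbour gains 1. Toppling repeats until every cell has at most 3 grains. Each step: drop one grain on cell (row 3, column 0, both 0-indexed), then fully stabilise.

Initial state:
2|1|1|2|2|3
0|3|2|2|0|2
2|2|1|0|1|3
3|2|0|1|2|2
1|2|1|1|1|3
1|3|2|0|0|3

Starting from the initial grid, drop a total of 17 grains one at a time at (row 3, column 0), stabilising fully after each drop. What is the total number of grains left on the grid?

61

k=0  2|1|1|2|2|3
0|3|2|2|0|2
2|2|1|0|1|3
3|2|0|1|2|2
1|2|1|1|1|3
1|3|2|0|0|3
k=1  2|1|1|2|2|3
0|3|2|2|0|2
3|2|1|0|1|3
0|3|0|1|2|2
2|2|1|1|1|3
1|3|2|0|0|3
k=2  2|1|1|2|2|3
0|3|2|2|0|2
3|2|1|0|1|3
1|3|0|1|2|2
2|2|1|1|1|3
1|3|2|0|0|3
k=3  2|1|1|2|2|3
0|3|2|2|0|2
3|2|1|0|1|3
2|3|0|1|2|2
2|2|1|1|1|3
1|3|2|0|0|3
k=4  2|1|1|2|2|3
0|3|2|2|0|2
3|2|1|0|1|3
3|3|0|1|2|2
2|2|1|1|1|3
1|3|2|0|0|3
k=5  2|2|1|2|2|3
2|0|3|2|0|2
1|1|2|0|1|3
2|1|1|1|2|2
3|3|1|1|1|3
1|3|2|0|0|3
k=6  2|2|1|2|2|3
2|0|3|2|0|2
1|1|2|0|1|3
3|1|1|1|2|2
3|3|1|1|1|3
1|3|2|0|0|3
k=7  2|2|1|2|2|3
2|0|3|2|0|2
2|1|2|0|1|3
1|3|1|1|2|2
1|1|2|1|1|3
3|0|3|0|0|3
k=8  2|2|1|2|2|3
2|0|3|2|0|2
2|1|2|0|1|3
2|3|1|1|2|2
1|1|2|1|1|3
3|0|3|0|0|3
k=9  2|2|1|2|2|3
2|0|3|2|0|2
2|1|2|0|1|3
3|3|1|1|2|2
1|1|2|1|1|3
3|0|3|0|0|3
k=10  2|2|1|2|2|3
2|0|3|2|0|2
3|2|2|0|1|3
1|0|2|1|2|2
2|2|2|1|1|3
3|0|3|0|0|3
k=11  2|2|1|2|2|3
2|0|3|2|0|2
3|2|2|0|1|3
2|0|2|1|2|2
2|2|2|1|1|3
3|0|3|0|0|3
k=12  2|2|1|2|2|3
2|0|3|2|0|2
3|2|2|0|1|3
3|0|2|1|2|2
2|2|2|1|1|3
3|0|3|0|0|3
k=13  2|2|1|2|2|3
3|0|3|2|0|2
0|3|2|0|1|3
1|1|2|1|2|2
3|2|2|1|1|3
3|0|3|0|0|3
k=14  2|2|1|2|2|3
3|0|3|2|0|2
0|3|2|0|1|3
2|1|2|1|2|2
3|2|2|1|1|3
3|0|3|0|0|3
k=15  2|2|1|2|2|3
3|0|3|2|0|2
0|3|2|0|1|3
3|1|2|1|2|2
3|2|2|1|1|3
3|0|3|0|0|3
k=16  2|2|1|2|2|3
3|0|3|2|0|2
1|3|2|0|1|3
1|2|2|1|2|2
1|3|2|1|1|3
0|1|3|0|0|3
k=17  2|2|1|2|2|3
3|0|3|2|0|2
1|3|2|0|1|3
2|2|2|1|2|2
1|3|2|1|1|3
0|1|3|0|0|3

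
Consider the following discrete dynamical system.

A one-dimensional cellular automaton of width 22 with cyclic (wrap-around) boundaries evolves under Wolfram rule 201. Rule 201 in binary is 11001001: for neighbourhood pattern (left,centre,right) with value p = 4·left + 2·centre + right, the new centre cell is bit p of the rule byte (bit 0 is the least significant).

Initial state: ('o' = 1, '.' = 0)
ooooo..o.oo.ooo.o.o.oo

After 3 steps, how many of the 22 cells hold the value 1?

step 0: ooooo..o.oo.ooo.o.o.oo
step 1: ooooo....oo.ooo.....oo
step 2: ooooo.oo.oo.ooo.ooo.oo
step 3: ooooo.oo.oo.ooo.ooo.oo

17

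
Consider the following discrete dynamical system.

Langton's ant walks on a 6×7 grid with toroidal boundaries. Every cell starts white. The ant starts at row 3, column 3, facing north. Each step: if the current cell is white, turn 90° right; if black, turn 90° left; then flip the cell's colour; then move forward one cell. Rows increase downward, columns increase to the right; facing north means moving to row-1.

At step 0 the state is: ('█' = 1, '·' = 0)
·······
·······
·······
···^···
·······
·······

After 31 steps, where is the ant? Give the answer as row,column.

4,1

gen 0: ·······
·······
·······
···^···
·······
·······
gen 1: ·······
·······
·······
···█>··
·······
·······
gen 2: ·······
·······
·······
···██··
····v··
·······
gen 3: ·······
·······
·······
···██··
···<█··
·······
gen 4: ·······
·······
·······
···^█··
···██··
·······
gen 5: ·······
·······
·······
··<·█··
···██··
·······
gen 6: ·······
·······
··^····
··█·█··
···██··
·······
gen 7: ·······
·······
··█>···
··█·█··
···██··
·······
gen 8: ·······
·······
··██···
··█v█··
···██··
·······
gen 9: ·······
·······
··██···
··<██··
···██··
·······
gen 10: ·······
·······
··██···
···██··
··v██··
·······
gen 11: ·······
·······
··██···
···██··
·<███··
·······
gen 12: ·······
·······
··██···
·^·██··
·████··
·······
gen 13: ·······
·······
··██···
·█>██··
·████··
·······
gen 14: ·······
·······
··██···
·████··
·█v██··
·······
gen 15: ·······
·······
··██···
·████··
·█·>█··
·······
gen 16: ·······
·······
··██···
·██^█··
·█··█··
·······
gen 17: ·······
·······
··██···
·█<·█··
·█··█··
·······
gen 18: ·······
·······
··██···
·█··█··
·█v·█··
·······
gen 19: ·······
·······
··██···
·█··█··
·<█·█··
·······
gen 20: ·······
·······
··██···
·█··█··
··█·█··
·v·····
gen 21: ·······
·······
··██···
·█··█··
··█·█··
<█·····
gen 22: ·······
·······
··██···
·█··█··
^·█·█··
██·····
gen 23: ·······
·······
··██···
·█··█··
█>█·█··
██·····
gen 24: ·······
·······
··██···
·█··█··
███·█··
█v·····
gen 25: ·······
·······
··██···
·█··█··
███·█··
█·>····
gen 26: ··v····
·······
··██···
·█··█··
███·█··
█·█····
gen 27: ·<█····
·······
··██···
·█··█··
███·█··
█·█····
gen 28: ·██····
·······
··██···
·█··█··
███·█··
█^█····
gen 29: ·██····
·······
··██···
·█··█··
███·█··
██>····
gen 30: ·██····
·······
··██···
·█··█··
██^·█··
██·····
gen 31: ·██····
·······
··██···
·█··█··
█<··█··
██·····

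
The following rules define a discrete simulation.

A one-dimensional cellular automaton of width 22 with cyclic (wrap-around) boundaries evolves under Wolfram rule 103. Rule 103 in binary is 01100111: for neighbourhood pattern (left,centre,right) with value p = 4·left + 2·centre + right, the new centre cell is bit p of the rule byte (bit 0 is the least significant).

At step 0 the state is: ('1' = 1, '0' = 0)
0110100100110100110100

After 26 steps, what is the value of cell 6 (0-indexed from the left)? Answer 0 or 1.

gen 0: 0110100100110100110100
gen 1: 1011101101011101011101
gen 2: 1100110111100111100110
gen 3: 0101011000101000101011
gen 4: 1111101011111011111101
gen 5: 0000111100001100000110
gen 6: 1111000101110101111010
gen 7: 0001011110011110001111
gen 8: 0111100010100010110001
gen 9: 1000101111101111010111
gen 10: 1011110000110001111000
gen 11: 1100010111010110001011
gen 12: 0101111001111010111100
gen 13: 1110001010001111000101
gen 14: 0010111110110001011110
gen 15: 1111000011010111100010
gen 16: 0001011101111000101111
gen 17: 0111100110001011110001
gen 18: 1000101010111100010111
gen 19: 1011111111000101111000
gen 20: 1100000001011110001011
gen 21: 0101111111100010111100
gen 22: 1110000000101111000101
gen 23: 0010111111110001011110
gen 24: 1111000000010111100010
gen 25: 0001011111111000101111
gen 26: 0111100000001011110001

0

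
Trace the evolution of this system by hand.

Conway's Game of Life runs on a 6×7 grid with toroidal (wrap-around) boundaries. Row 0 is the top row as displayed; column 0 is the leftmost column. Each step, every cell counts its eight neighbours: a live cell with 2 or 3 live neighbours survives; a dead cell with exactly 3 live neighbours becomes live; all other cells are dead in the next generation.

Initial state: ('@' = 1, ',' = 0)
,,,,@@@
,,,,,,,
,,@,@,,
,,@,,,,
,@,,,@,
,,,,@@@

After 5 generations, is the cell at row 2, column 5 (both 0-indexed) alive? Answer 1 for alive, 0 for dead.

1

0) ,,,,@@@
,,,,,,,
,,@,@,,
,,@,,,,
,@,,,@,
,,,,@@@
1) ,,,,@,@
,,,@@,,
,,,@,,,
,@@@,,,
,,,,@@@
@,,,,,,
2) ,,,@@@,
,,,@@@,
,,,,,,,
,,@@,@,
@@@@@@@
@,,,@,,
3) ,,,,,,@
,,,@,@,
,,@,,@,
@,,,,@,
@,,,,,,
@,,,,,,
4) ,,,,,,@
,,,,@@@
,,,,,@,
,@,,,,,
@@,,,,,
@,,,,,@
5) ,,,,,,,
,,,,@,@
,,,,@@@
@@,,,,,
,@,,,,@
,@,,,,@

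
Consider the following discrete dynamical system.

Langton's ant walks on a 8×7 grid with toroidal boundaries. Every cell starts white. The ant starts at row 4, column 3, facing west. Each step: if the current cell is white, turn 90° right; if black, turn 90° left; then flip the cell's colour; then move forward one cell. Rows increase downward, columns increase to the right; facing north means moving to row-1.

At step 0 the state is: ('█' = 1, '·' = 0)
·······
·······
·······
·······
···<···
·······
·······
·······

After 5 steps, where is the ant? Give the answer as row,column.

5,3

step 0: ·······
·······
·······
·······
···<···
·······
·······
·······
step 1: ·······
·······
·······
···^···
···█···
·······
·······
·······
step 2: ·······
·······
·······
···█>··
···█···
·······
·······
·······
step 3: ·······
·······
·······
···██··
···█v··
·······
·······
·······
step 4: ·······
·······
·······
···██··
···<█··
·······
·······
·······
step 5: ·······
·······
·······
···██··
····█··
···v···
·······
·······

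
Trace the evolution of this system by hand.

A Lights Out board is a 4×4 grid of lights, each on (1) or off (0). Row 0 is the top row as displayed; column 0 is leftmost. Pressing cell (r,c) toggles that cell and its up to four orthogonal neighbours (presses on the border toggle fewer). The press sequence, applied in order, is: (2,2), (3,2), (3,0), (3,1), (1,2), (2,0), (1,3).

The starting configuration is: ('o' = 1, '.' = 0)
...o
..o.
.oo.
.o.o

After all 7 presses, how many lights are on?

step 0: ...o
..o.
.oo.
.o.o
step 1: ...o
....
...o
.ooo
step 2: ...o
....
..oo
....
step 3: ...o
....
o.oo
oo..
step 4: ...o
....
oooo
..o.
step 5: ..oo
.ooo
oo.o
..o.
step 6: ..oo
oooo
...o
o.o.
step 7: ..o.
oo..
....
o.o.

5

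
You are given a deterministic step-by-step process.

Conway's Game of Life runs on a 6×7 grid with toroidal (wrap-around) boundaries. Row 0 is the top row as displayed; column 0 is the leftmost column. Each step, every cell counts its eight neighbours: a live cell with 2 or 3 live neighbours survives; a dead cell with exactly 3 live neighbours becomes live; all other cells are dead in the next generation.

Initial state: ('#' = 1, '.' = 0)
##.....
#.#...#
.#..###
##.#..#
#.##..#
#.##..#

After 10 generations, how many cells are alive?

[0] ##.....
#.#...#
.#..###
##.#..#
#.##..#
#.##..#
[1] ...#...
..#....
...##..
...#...
....##.
...#...
[2] ..##...
..#.#..
..###..
...#.#.
...##..
...#...
[3] ..#.#..
.#..#..
..#..#.
.....#.
..##...
.......
[4] ...#...
.##.##.
....##.
..###..
.......
..#....
[5] .#.##..
..#..#.
.#.....
...###.
..#....
.......
[6] ..###..
.####..
..##.#.
..###..
...##..
..##...
[7] .......
.#...#.
.....#.
.....#.
.......
.......
[8] .......
.......
....###
.......
.......
.......
[9] .......
.....#.
.....#.
.....#.
.......
.......
[10] .......
.......
....###
.......
.......
.......

3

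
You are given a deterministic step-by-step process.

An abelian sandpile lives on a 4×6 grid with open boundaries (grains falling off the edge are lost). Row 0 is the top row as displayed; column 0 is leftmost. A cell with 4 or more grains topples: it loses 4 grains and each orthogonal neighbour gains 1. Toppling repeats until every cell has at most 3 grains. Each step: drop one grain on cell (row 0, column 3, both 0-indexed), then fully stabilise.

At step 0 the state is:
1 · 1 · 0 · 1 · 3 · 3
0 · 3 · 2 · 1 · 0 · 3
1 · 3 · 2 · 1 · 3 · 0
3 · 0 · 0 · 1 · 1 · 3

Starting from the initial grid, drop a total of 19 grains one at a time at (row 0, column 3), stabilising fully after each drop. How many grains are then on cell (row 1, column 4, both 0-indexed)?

2

step 0: 1 · 1 · 0 · 1 · 3 · 3
0 · 3 · 2 · 1 · 0 · 3
1 · 3 · 2 · 1 · 3 · 0
3 · 0 · 0 · 1 · 1 · 3
step 1: 1 · 1 · 0 · 2 · 3 · 3
0 · 3 · 2 · 1 · 0 · 3
1 · 3 · 2 · 1 · 3 · 0
3 · 0 · 0 · 1 · 1 · 3
step 2: 1 · 1 · 0 · 3 · 3 · 3
0 · 3 · 2 · 1 · 0 · 3
1 · 3 · 2 · 1 · 3 · 0
3 · 0 · 0 · 1 · 1 · 3
step 3: 1 · 1 · 1 · 1 · 1 · 1
0 · 3 · 2 · 2 · 2 · 0
1 · 3 · 2 · 1 · 3 · 1
3 · 0 · 0 · 1 · 1 · 3
step 4: 1 · 1 · 1 · 2 · 1 · 1
0 · 3 · 2 · 2 · 2 · 0
1 · 3 · 2 · 1 · 3 · 1
3 · 0 · 0 · 1 · 1 · 3
step 5: 1 · 1 · 1 · 3 · 1 · 1
0 · 3 · 2 · 2 · 2 · 0
1 · 3 · 2 · 1 · 3 · 1
3 · 0 · 0 · 1 · 1 · 3
step 6: 1 · 1 · 2 · 0 · 2 · 1
0 · 3 · 2 · 3 · 2 · 0
1 · 3 · 2 · 1 · 3 · 1
3 · 0 · 0 · 1 · 1 · 3
step 7: 1 · 1 · 2 · 1 · 2 · 1
0 · 3 · 2 · 3 · 2 · 0
1 · 3 · 2 · 1 · 3 · 1
3 · 0 · 0 · 1 · 1 · 3
step 8: 1 · 1 · 2 · 2 · 2 · 1
0 · 3 · 2 · 3 · 2 · 0
1 · 3 · 2 · 1 · 3 · 1
3 · 0 · 0 · 1 · 1 · 3
step 9: 1 · 1 · 2 · 3 · 2 · 1
0 · 3 · 2 · 3 · 2 · 0
1 · 3 · 2 · 1 · 3 · 1
3 · 0 · 0 · 1 · 1 · 3
step 10: 1 · 1 · 3 · 1 · 3 · 1
0 · 3 · 3 · 0 · 3 · 0
1 · 3 · 2 · 2 · 3 · 1
3 · 0 · 0 · 1 · 1 · 3
step 11: 1 · 1 · 3 · 2 · 3 · 1
0 · 3 · 3 · 0 · 3 · 0
1 · 3 · 2 · 2 · 3 · 1
3 · 0 · 0 · 1 · 1 · 3
step 12: 1 · 1 · 3 · 3 · 3 · 1
0 · 3 · 3 · 0 · 3 · 0
1 · 3 · 2 · 2 · 3 · 1
3 · 0 · 0 · 1 · 1 · 3
step 13: 1 · 3 · 1 · 3 · 1 · 2
1 · 1 · 3 · 0 · 2 · 1
2 · 1 · 1 · 1 · 1 · 2
3 · 1 · 1 · 2 · 2 · 3
step 14: 1 · 3 · 2 · 0 · 2 · 2
1 · 1 · 3 · 1 · 2 · 1
2 · 1 · 1 · 1 · 1 · 2
3 · 1 · 1 · 2 · 2 · 3
step 15: 1 · 3 · 2 · 1 · 2 · 2
1 · 1 · 3 · 1 · 2 · 1
2 · 1 · 1 · 1 · 1 · 2
3 · 1 · 1 · 2 · 2 · 3
step 16: 1 · 3 · 2 · 2 · 2 · 2
1 · 1 · 3 · 1 · 2 · 1
2 · 1 · 1 · 1 · 1 · 2
3 · 1 · 1 · 2 · 2 · 3
step 17: 1 · 3 · 2 · 3 · 2 · 2
1 · 1 · 3 · 1 · 2 · 1
2 · 1 · 1 · 1 · 1 · 2
3 · 1 · 1 · 2 · 2 · 3
step 18: 1 · 3 · 3 · 0 · 3 · 2
1 · 1 · 3 · 2 · 2 · 1
2 · 1 · 1 · 1 · 1 · 2
3 · 1 · 1 · 2 · 2 · 3
step 19: 1 · 3 · 3 · 1 · 3 · 2
1 · 1 · 3 · 2 · 2 · 1
2 · 1 · 1 · 1 · 1 · 2
3 · 1 · 1 · 2 · 2 · 3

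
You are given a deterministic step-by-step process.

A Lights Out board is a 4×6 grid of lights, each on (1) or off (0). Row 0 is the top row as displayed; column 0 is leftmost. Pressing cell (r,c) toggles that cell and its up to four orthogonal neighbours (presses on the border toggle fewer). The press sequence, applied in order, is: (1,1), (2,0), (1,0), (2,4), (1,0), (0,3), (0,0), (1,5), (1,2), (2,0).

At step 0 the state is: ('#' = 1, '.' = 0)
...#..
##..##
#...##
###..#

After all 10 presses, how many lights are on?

16

0) ...#..
##..##
#...##
###..#
1) .#.#..
..#.##
##..##
###..#
2) .#.#..
#.#.##
....##
.##..#
3) ##.#..
.##.##
#...##
.##..#
4) ##.#..
.##..#
#..#..
.##.##
5) .#.#..
#.#..#
...#..
.##.##
6) .##.#.
#.##.#
...#..
.##.##
7) #.#.#.
..##.#
...#..
.##.##
8) #.#.##
..###.
...#.#
.##.##
9) #...##
.#..#.
..##.#
.##.##
10) #...##
##..#.
####.#
###.##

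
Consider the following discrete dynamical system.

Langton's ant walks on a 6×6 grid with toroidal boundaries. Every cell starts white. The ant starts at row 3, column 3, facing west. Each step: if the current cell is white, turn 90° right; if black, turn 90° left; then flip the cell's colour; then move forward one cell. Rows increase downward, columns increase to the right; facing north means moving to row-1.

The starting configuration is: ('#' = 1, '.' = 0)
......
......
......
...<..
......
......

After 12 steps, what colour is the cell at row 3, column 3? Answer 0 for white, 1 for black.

1

k=0  ......
......
......
...<..
......
......
k=1  ......
......
...^..
...#..
......
......
k=2  ......
......
...#>.
...#..
......
......
k=3  ......
......
...##.
...#v.
......
......
k=4  ......
......
...##.
...<#.
......
......
k=5  ......
......
...##.
....#.
...v..
......
k=6  ......
......
...##.
....#.
..<#..
......
k=7  ......
......
...##.
..^.#.
..##..
......
k=8  ......
......
...##.
..#>#.
..##..
......
k=9  ......
......
...##.
..###.
..#v..
......
k=10  ......
......
...##.
..###.
..#.>.
......
k=11  ......
......
...##.
..###.
..#.#.
....v.
k=12  ......
......
...##.
..###.
..#.#.
...<#.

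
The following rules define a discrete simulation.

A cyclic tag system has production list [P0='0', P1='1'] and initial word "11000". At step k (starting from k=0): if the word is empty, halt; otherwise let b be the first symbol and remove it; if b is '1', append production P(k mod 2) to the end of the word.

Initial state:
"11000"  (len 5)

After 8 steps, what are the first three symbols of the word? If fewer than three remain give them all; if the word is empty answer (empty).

[0] "11000"  (len 5)
[1] "10000"  (len 5)
[2] "00001"  (len 5)
[3] "0001"  (len 4)
[4] "001"  (len 3)
[5] "01"  (len 2)
[6] "1"  (len 1)
[7] "0"  (len 1)
[8] (halted — word empty)

(empty)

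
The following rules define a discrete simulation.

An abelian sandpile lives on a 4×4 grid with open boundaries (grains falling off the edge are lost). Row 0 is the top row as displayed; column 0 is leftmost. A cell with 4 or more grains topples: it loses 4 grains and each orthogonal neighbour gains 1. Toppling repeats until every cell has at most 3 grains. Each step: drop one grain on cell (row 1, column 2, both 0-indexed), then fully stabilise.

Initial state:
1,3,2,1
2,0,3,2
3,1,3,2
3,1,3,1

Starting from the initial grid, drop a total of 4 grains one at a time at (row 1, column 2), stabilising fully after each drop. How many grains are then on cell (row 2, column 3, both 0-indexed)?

step 0: 1,3,2,1
2,0,3,2
3,1,3,2
3,1,3,1
step 1: 1,3,3,1
2,1,1,3
3,2,1,3
3,2,0,2
step 2: 1,3,3,1
2,1,2,3
3,2,1,3
3,2,0,2
step 3: 1,3,3,1
2,1,3,3
3,2,1,3
3,2,0,2
step 4: 2,0,1,3
2,3,2,1
3,2,3,0
3,2,0,3

0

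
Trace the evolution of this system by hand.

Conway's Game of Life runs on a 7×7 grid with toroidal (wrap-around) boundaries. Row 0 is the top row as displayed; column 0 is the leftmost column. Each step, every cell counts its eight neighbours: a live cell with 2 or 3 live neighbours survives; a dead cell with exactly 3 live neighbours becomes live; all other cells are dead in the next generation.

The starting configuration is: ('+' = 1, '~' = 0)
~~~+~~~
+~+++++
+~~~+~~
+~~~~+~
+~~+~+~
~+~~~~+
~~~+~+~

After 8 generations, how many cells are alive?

16

0) ~~~+~~~
+~+++++
+~~~+~~
+~~~~+~
+~~+~+~
~+~~~~+
~~~+~+~
1) ~~~~~~~
+++~~++
+~~~~~~
++~~~+~
++~~++~
+~+~~++
~~+~+~~
2) +~++~++
++~~~~+
~~+~~+~
~~~~++~
~~+~+~~
+~+~~~~
~+~+~++
3) ~~~+~~~
~~~++~~
++~~++~
~~~~++~
~+~~++~
+~+~+++
~~~+~+~
4) ~~++~~~
~~++~+~
~~~~~~+
++~+~~~
++~~~~~
+++~~~~
~~++~+~
5) ~+~~~~~
~~+++~~
++~++~+
~++~~~+
~~~~~~+
+~~+~~+
~~~~+~~
6) ~~+~+~~
~~~~++~
~~~~+~+
~+++~~+
~++~~++
+~~~~++
+~~~~~~
7) ~~~+++~
~~~~+~~
+~+~+~+
~+~++~+
~~~++~~
~~~~~+~
++~~~+~
8) ~~~+~++
~~~~~~+
+++~+~+
~+~~~~+
~~++~~~
~~~~~++
~~~~~+~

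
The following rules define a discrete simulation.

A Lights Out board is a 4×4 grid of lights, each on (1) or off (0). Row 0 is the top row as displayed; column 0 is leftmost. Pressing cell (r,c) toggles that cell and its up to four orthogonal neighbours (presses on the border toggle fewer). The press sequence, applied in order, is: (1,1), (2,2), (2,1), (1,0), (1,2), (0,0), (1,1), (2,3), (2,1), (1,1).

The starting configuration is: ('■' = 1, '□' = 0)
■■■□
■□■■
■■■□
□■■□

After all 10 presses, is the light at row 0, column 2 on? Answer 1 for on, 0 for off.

0) ■■■□
■□■■
■■■□
□■■□
1) ■□■□
□■□■
■□■□
□■■□
2) ■□■□
□■■■
■■□■
□■□□
3) ■□■□
□□■■
□□■■
□□□□
4) □□■□
■■■■
■□■■
□□□□
5) □□□□
■□□□
■□□■
□□□□
6) ■■□□
□□□□
■□□■
□□□□
7) ■□□□
■■■□
■■□■
□□□□
8) ■□□□
■■■■
■■■□
□□□■
9) ■□□□
■□■■
□□□□
□■□■
10) ■■□□
□■□■
□■□□
□■□■

0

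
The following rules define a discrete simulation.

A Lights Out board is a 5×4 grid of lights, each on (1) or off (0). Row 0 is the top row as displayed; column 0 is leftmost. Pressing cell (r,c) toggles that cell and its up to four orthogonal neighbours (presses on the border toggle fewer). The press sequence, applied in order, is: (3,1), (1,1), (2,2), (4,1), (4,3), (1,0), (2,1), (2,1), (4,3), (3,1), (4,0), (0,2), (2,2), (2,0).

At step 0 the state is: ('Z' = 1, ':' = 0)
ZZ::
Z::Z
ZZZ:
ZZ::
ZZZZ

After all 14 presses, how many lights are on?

0) ZZ::
Z::Z
ZZZ:
ZZ::
ZZZZ
1) ZZ::
Z::Z
Z:Z:
::Z:
Z:ZZ
2) Z:::
:ZZZ
ZZZ:
::Z:
Z:ZZ
3) Z:::
:Z:Z
Z::Z
::::
Z:ZZ
4) Z:::
:Z:Z
Z::Z
:Z::
:Z:Z
5) Z:::
:Z:Z
Z::Z
:Z:Z
:ZZ:
6) ::::
Z::Z
:::Z
:Z:Z
:ZZ:
7) ::::
ZZ:Z
ZZZZ
:::Z
:ZZ:
8) ::::
Z::Z
:::Z
:Z:Z
:ZZ:
9) ::::
Z::Z
:::Z
:Z::
:Z:Z
10) ::::
Z::Z
:Z:Z
Z:Z:
:::Z
11) ::::
Z::Z
:Z:Z
::Z:
ZZ:Z
12) :ZZZ
Z:ZZ
:Z:Z
::Z:
ZZ:Z
13) :ZZZ
Z::Z
::Z:
::::
ZZ:Z
14) :ZZZ
:::Z
ZZZ:
Z:::
ZZ:Z

11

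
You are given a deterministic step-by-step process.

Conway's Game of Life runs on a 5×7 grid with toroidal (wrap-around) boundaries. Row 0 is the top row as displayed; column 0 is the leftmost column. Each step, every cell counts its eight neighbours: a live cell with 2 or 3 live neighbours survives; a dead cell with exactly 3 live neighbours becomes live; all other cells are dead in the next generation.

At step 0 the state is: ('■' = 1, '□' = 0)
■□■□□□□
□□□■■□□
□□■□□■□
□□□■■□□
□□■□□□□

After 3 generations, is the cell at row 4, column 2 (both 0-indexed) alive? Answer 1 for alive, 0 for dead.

gen 0: ■□■□□□□
□□□■■□□
□□■□□■□
□□□■■□□
□□■□□□□
gen 1: □■■□□□□
□■■■■□□
□□■□□■□
□□■■■□□
□■■□□□□
gen 2: ■□□□□□□
□□□□■□□
□□□□□■□
□□□□■□□
□□□□□□□
gen 3: □□□□□□□
□□□□□□□
□□□□■■□
□□□□□□□
□□□□□□□

0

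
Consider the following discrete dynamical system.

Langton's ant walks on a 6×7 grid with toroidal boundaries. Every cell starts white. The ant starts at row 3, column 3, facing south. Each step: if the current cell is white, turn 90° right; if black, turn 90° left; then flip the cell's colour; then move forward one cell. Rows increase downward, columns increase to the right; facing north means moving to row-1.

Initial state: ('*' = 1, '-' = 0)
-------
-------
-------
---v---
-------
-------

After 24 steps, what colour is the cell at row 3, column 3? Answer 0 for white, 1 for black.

k=0  -------
-------
-------
---v---
-------
-------
k=1  -------
-------
-------
--<*---
-------
-------
k=2  -------
-------
--^----
--**---
-------
-------
k=3  -------
-------
--*>---
--**---
-------
-------
k=4  -------
-------
--**---
--*v---
-------
-------
k=5  -------
-------
--**---
--*->--
-------
-------
k=6  -------
-------
--**---
--*-*--
----v--
-------
k=7  -------
-------
--**---
--*-*--
---<*--
-------
k=8  -------
-------
--**---
--*^*--
---**--
-------
k=9  -------
-------
--**---
--**>--
---**--
-------
k=10  -------
-------
--**^--
--**---
---**--
-------
k=11  -------
-------
--***>-
--**---
---**--
-------
k=12  -------
-------
--****-
--**-v-
---**--
-------
k=13  -------
-------
--****-
--**<*-
---**--
-------
k=14  -------
-------
--**^*-
--****-
---**--
-------
k=15  -------
-------
--*<-*-
--****-
---**--
-------
k=16  -------
-------
--*--*-
--*v**-
---**--
-------
k=17  -------
-------
--*--*-
--*->*-
---**--
-------
k=18  -------
-------
--*-^*-
--*--*-
---**--
-------
k=19  -------
-------
--*-*>-
--*--*-
---**--
-------
k=20  -------
-----^-
--*-*--
--*--*-
---**--
-------
k=21  -------
-----*>
--*-*--
--*--*-
---**--
-------
k=22  -------
-----**
--*-*-v
--*--*-
---**--
-------
k=23  -------
-----**
--*-*<*
--*--*-
---**--
-------
k=24  -------
-----^*
--*-***
--*--*-
---**--
-------

0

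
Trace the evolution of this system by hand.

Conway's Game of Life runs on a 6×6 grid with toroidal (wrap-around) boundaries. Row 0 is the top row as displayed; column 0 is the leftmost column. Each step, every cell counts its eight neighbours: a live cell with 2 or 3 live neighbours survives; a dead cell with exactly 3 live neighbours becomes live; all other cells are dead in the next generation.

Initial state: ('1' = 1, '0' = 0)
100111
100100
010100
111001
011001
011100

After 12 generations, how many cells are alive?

k=0  100111
100100
010100
111001
011001
011100
k=1  100001
110100
000111
000111
000011
000000
k=2  110001
011100
000000
100000
000101
100010
k=3  000111
011000
011000
000000
100011
010010
k=4  110111
110010
011000
110001
100011
000000
k=5  011110
000010
001000
001010
010010
010100
k=6  010010
010010
000000
011000
010010
110000
k=7  011001
000000
011000
011000
000000
111001
k=8  001001
100000
011000
011000
000000
001001
k=9  110001
101000
101000
011000
011000
000000
k=10  110001
001000
101100
100100
011000
001000
k=11  111000
001101
001100
100100
011100
001000
k=12  100000
100010
010000
000010
010100
100000

8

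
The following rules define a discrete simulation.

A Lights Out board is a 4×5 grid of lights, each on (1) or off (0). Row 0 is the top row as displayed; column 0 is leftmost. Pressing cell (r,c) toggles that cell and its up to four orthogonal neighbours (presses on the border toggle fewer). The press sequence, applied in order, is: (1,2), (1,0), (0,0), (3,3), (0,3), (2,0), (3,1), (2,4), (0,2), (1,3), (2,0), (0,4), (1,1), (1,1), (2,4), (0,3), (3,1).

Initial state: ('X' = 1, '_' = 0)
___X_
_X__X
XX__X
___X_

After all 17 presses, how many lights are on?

9

t=0: ___X_
_X__X
XX__X
___X_
t=1: __XX_
__XXX
XXX_X
___X_
t=2: X_XX_
XXXXX
_XX_X
___X_
t=3: _XXX_
_XXXX
_XX_X
___X_
t=4: _XXX_
_XXXX
_XXXX
__X_X
t=5: _X__X
_XX_X
_XXXX
__X_X
t=6: _X__X
XXX_X
X_XXX
X_X_X
t=7: _X__X
XXX_X
XXXXX
_X__X
t=8: _X__X
XXX__
XXX__
_X___
t=9: __XXX
XX___
XXX__
_X___
t=10: __X_X
XXXXX
XXXX_
_X___
t=11: __X_X
_XXXX
__XX_
XX___
t=12: __XX_
_XXX_
__XX_
XX___
t=13: _XXX_
X__X_
_XXX_
XX___
t=14: __XX_
_XXX_
__XX_
XX___
t=15: __XX_
_XXXX
__X_X
XX__X
t=16: ____X
_XX_X
__X_X
XX__X
t=17: ____X
_XX_X
_XX_X
__X_X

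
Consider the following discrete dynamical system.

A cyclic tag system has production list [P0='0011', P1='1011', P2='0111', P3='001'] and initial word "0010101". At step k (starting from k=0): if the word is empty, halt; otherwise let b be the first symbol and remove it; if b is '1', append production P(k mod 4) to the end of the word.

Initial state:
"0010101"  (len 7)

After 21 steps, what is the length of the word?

t=0: "0010101"  (len 7)
t=1: "010101"  (len 6)
t=2: "10101"  (len 5)
t=3: "01010111"  (len 8)
t=4: "1010111"  (len 7)
t=5: "0101110011"  (len 10)
t=6: "101110011"  (len 9)
t=7: "011100110111"  (len 12)
t=8: "11100110111"  (len 11)
t=9: "11001101110011"  (len 14)
t=10: "10011011100111011"  (len 17)
t=11: "00110111001110110111"  (len 20)
t=12: "0110111001110110111"  (len 19)
t=13: "110111001110110111"  (len 18)
t=14: "101110011101101111011"  (len 21)
t=15: "011100111011011110110111"  (len 24)
t=16: "11100111011011110110111"  (len 23)
t=17: "11001110110111101101110011"  (len 26)
t=18: "10011101101111011011100111011"  (len 29)
t=19: "00111011011110110111001110110111"  (len 32)
t=20: "0111011011110110111001110110111"  (len 31)
t=21: "111011011110110111001110110111"  (len 30)

30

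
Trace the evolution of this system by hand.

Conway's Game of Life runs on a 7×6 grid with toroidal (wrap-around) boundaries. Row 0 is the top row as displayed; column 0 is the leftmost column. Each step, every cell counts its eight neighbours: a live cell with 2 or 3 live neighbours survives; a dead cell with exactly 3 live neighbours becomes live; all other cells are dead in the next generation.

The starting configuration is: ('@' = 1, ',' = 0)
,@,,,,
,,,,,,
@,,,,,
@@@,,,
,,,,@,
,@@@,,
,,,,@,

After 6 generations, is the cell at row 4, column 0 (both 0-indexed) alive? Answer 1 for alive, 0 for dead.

step 0: ,@,,,,
,,,,,,
@,,,,,
@@@,,,
,,,,@,
,@@@,,
,,,,@,
step 1: ,,,,,,
,,,,,,
@,,,,,
@@,,,@
@,,,,,
,,@@@,
,@,@,,
step 2: ,,,,,,
,,,,,,
@@,,,@
,@,,,@
@,@@@,
,@@@@,
,,,@@,
step 3: ,,,,,,
@,,,,,
,@,,,@
,,,@,,
@,,,,,
,@,,,,
,,,,@,
step 4: ,,,,,,
@,,,,,
@,,,,,
@,,,,,
,,,,,,
,,,,,,
,,,,,,
step 5: ,,,,,,
,,,,,,
@@,,,@
,,,,,,
,,,,,,
,,,,,,
,,,,,,
step 6: ,,,,,,
@,,,,,
@,,,,,
@,,,,,
,,,,,,
,,,,,,
,,,,,,

0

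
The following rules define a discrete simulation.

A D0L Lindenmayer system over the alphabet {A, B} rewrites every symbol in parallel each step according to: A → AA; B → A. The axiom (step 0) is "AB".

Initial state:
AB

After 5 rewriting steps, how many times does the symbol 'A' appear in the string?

0) AB
1) AAA
2) AAAAAA
3) AAAAAAAAAAAA
4) AAAAAAAAAAAAAAAAAAAAAAAA
5) AAAAAAAAAAAAAAAAAAAAAAAAAAAAAAAAAAAAAAAAAAAAAAAA

48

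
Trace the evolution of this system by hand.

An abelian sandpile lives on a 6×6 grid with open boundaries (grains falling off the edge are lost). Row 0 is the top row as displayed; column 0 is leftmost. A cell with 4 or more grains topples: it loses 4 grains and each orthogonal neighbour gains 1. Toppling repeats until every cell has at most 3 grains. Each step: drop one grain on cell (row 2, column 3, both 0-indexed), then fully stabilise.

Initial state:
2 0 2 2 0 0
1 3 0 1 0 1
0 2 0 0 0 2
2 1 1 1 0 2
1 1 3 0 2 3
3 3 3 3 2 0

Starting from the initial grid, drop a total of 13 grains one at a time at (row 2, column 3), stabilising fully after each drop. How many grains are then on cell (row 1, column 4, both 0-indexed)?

0) 2 0 2 2 0 0
1 3 0 1 0 1
0 2 0 0 0 2
2 1 1 1 0 2
1 1 3 0 2 3
3 3 3 3 2 0
1) 2 0 2 2 0 0
1 3 0 1 0 1
0 2 0 1 0 2
2 1 1 1 0 2
1 1 3 0 2 3
3 3 3 3 2 0
2) 2 0 2 2 0 0
1 3 0 1 0 1
0 2 0 2 0 2
2 1 1 1 0 2
1 1 3 0 2 3
3 3 3 3 2 0
3) 2 0 2 2 0 0
1 3 0 1 0 1
0 2 0 3 0 2
2 1 1 1 0 2
1 1 3 0 2 3
3 3 3 3 2 0
4) 2 0 2 2 0 0
1 3 0 2 0 1
0 2 1 0 1 2
2 1 1 2 0 2
1 1 3 0 2 3
3 3 3 3 2 0
5) 2 0 2 2 0 0
1 3 0 2 0 1
0 2 1 1 1 2
2 1 1 2 0 2
1 1 3 0 2 3
3 3 3 3 2 0
6) 2 0 2 2 0 0
1 3 0 2 0 1
0 2 1 2 1 2
2 1 1 2 0 2
1 1 3 0 2 3
3 3 3 3 2 0
7) 2 0 2 2 0 0
1 3 0 2 0 1
0 2 1 3 1 2
2 1 1 2 0 2
1 1 3 0 2 3
3 3 3 3 2 0
8) 2 0 2 2 0 0
1 3 0 3 0 1
0 2 2 0 2 2
2 1 1 3 0 2
1 1 3 0 2 3
3 3 3 3 2 0
9) 2 0 2 2 0 0
1 3 0 3 0 1
0 2 2 1 2 2
2 1 1 3 0 2
1 1 3 0 2 3
3 3 3 3 2 0
10) 2 0 2 2 0 0
1 3 0 3 0 1
0 2 2 2 2 2
2 1 1 3 0 2
1 1 3 0 2 3
3 3 3 3 2 0
11) 2 0 2 2 0 0
1 3 0 3 0 1
0 2 2 3 2 2
2 1 1 3 0 2
1 1 3 0 2 3
3 3 3 3 2 0
12) 2 0 2 3 0 0
1 3 1 0 1 1
0 2 3 2 3 2
2 1 2 0 1 2
1 1 3 1 2 3
3 3 3 3 2 0
13) 2 0 2 3 0 0
1 3 1 0 1 1
0 2 3 3 3 2
2 1 2 0 1 2
1 1 3 1 2 3
3 3 3 3 2 0

1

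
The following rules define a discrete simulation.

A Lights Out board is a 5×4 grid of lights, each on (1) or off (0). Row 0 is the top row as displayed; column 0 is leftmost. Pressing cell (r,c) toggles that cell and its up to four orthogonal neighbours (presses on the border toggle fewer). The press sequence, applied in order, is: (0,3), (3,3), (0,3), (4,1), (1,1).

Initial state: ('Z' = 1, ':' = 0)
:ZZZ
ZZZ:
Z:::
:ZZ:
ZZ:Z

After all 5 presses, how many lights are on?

7

step 0: :ZZZ
ZZZ:
Z:::
:ZZ:
ZZ:Z
step 1: :Z::
ZZZZ
Z:::
:ZZ:
ZZ:Z
step 2: :Z::
ZZZZ
Z::Z
:Z:Z
ZZ::
step 3: :ZZZ
ZZZ:
Z::Z
:Z:Z
ZZ::
step 4: :ZZZ
ZZZ:
Z::Z
:::Z
::Z:
step 5: ::ZZ
::::
ZZ:Z
:::Z
::Z:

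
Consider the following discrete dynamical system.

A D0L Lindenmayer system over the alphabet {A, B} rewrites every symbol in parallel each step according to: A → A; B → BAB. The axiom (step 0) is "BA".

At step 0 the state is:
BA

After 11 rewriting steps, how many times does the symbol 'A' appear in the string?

2048

[0] BA
[1] BABA
[2] BABABABA
[3] BABABABABABABABA
[4] BABABABABABABABABABABABABABABABA
[5] BABABABABABABABABABABABABABABABABABABABABABABABABABABABABABABABA
[6] BABABABABABABABABABABABABABABABABABABABABABABABABABABABABA…BABABABABABABABABABABABABABABABABABABABABABABABABABABABABA  (len 128)
[7] BABABABABABABABABABABABABABABABABABABABABABABABABABABABABA…BABABABABABABABABABABABABABABABABABABABABABABABABABABABABA  (len 256)
[8] BABABABABABABABABABABABABABABABABABABABABABABABABABABABABA…BABABABABABABABABABABABABABABABABABABABABABABABABABABABABA  (len 512)
[9] BABABABABABABABABABABABABABABABABABABABABABABABABABABABABA…BABABABABABABABABABABABABABABABABABABABABABABABABABABABABA  (len 1024)
[10] BABABABABABABABABABABABABABABABABABABABABABABABABABABABABA…BABABABABABABABABABABABABABABABABABABABABABABABABABABABABA  (len 2048)
[11] BABABABABABABABABABABABABABABABABABABABABABABABABABABABABA…BABABABABABABABABABABABABABABABABABABABABABABABABABABABABA  (len 4096)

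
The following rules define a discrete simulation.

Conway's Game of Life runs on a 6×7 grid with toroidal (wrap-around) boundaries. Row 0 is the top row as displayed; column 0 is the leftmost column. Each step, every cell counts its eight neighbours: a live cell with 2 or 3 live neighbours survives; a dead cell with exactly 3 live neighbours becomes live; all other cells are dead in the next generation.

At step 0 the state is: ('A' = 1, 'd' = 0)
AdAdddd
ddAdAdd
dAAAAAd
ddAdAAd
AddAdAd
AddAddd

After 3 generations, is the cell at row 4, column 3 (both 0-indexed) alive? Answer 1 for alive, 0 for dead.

0

k=0  AdAdddd
ddAdAdd
dAAAAAd
ddAdAAd
AddAdAd
AddAddd
k=1  ddAdddd
ddddAAd
dAddddd
ddddddd
dAAAdAd
AdAAAdd
k=2  dAAddAd
ddddddd
ddddddd
dAddddd
dAddddd
ddddAdd
k=3  ddddddd
ddddddd
ddddddd
ddddddd
ddddddd
dAAdddd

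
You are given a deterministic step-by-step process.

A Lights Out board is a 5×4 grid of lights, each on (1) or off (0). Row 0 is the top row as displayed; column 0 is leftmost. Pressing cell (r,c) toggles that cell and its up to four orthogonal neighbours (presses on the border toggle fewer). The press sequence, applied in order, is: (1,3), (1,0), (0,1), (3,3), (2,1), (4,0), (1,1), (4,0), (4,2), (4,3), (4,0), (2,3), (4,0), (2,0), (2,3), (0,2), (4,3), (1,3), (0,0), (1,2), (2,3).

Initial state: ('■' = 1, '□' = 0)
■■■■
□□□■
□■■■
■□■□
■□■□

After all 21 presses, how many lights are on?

10

k=0  ■■■■
□□□■
□■■■
■□■□
■□■□
k=1  ■■■□
□□■□
□■■□
■□■□
■□■□
k=2  □■■□
■■■□
■■■□
■□■□
■□■□
k=3  ■□□□
■□■□
■■■□
■□■□
■□■□
k=4  ■□□□
■□■□
■■■■
■□□■
■□■■
k=5  ■□□□
■■■□
□□□■
■■□■
■□■■
k=6  ■□□□
■■■□
□□□■
□■□■
□■■■
k=7  ■■□□
□□□□
□■□■
□■□■
□■■■
k=8  ■■□□
□□□□
□■□■
■■□■
■□■■
k=9  ■■□□
□□□□
□■□■
■■■■
■■□□
k=10  ■■□□
□□□□
□■□■
■■■□
■■■■
k=11  ■■□□
□□□□
□■□■
□■■□
□□■■
k=12  ■■□□
□□□■
□■■□
□■■■
□□■■
k=13  ■■□□
□□□■
□■■□
■■■■
■■■■
k=14  ■■□□
■□□■
■□■□
□■■■
■■■■
k=15  ■■□□
■□□□
■□□■
□■■□
■■■■
k=16  ■□■■
■□■□
■□□■
□■■□
■■■■
k=17  ■□■■
■□■□
■□□■
□■■■
■■□□
k=18  ■□■□
■□□■
■□□□
□■■■
■■□□
k=19  □■■□
□□□■
■□□□
□■■■
■■□□
k=20  □■□□
□■■□
■□■□
□■■■
■■□□
k=21  □■□□
□■■■
■□□■
□■■□
■■□□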